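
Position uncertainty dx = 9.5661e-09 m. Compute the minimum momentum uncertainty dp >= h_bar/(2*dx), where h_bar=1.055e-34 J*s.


dp = h_bar / (2 * dx)
= 1.055e-34 / (2 * 9.5661e-09)
= 1.055e-34 / 1.9132e-08
= 5.5143e-27 kg*m/s

5.5143e-27


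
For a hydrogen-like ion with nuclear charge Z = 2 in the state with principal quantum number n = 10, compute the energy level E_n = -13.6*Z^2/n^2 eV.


E_n = -13.6 * Z^2 / n^2
= -13.6 * 2^2 / 10^2
= -13.6 * 4 / 100
= -0.544 eV

-0.544


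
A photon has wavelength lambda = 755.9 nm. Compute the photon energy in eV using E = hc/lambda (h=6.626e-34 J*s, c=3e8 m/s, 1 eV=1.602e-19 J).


E = hc / lambda
= (6.626e-34)(3e8) / (755.9e-9)
= 1.9878e-25 / 7.5590e-07
= 2.6297e-19 J
Converting to eV: 2.6297e-19 / 1.602e-19
= 1.6415 eV

1.6415


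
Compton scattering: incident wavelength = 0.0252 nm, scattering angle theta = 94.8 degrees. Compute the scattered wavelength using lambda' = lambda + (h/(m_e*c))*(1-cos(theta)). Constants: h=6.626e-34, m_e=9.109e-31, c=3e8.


Compton wavelength: h/(m_e*c) = 2.4247e-12 m
d_lambda = 2.4247e-12 * (1 - cos(94.8 deg))
= 2.4247e-12 * 1.083678
= 2.6276e-12 m = 0.002628 nm
lambda' = 0.0252 + 0.002628
= 0.027828 nm

0.027828


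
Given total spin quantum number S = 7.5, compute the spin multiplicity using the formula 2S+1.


Spin multiplicity = 2S + 1
= 2 * 7.5 + 1
= 15.0 + 1
= 16

16


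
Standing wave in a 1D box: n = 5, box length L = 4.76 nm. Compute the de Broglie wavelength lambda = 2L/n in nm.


lambda = 2L / n
= 2 * 4.76 / 5
= 9.52 / 5
= 1.904 nm

1.904


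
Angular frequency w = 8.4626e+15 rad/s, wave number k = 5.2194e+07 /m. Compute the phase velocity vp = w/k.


vp = w / k
= 8.4626e+15 / 5.2194e+07
= 1.6214e+08 m/s

1.6214e+08


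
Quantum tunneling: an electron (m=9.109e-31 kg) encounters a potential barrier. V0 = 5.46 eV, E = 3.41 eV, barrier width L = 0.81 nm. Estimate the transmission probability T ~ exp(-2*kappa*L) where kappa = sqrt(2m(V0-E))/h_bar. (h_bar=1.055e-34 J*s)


V0 - E = 2.05 eV = 3.2841e-19 J
kappa = sqrt(2 * m * (V0-E)) / h_bar
= sqrt(2 * 9.109e-31 * 3.2841e-19) / 1.055e-34
= 7.3317e+09 /m
2*kappa*L = 2 * 7.3317e+09 * 0.81e-9
= 11.8774
T = exp(-11.8774) = 6.945671e-06

6.945671e-06


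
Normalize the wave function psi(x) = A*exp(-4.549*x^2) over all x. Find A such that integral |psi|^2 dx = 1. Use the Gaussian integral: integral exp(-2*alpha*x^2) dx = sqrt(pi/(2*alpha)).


integral |psi|^2 dx = A^2 * sqrt(pi/(2*alpha)) = 1
A^2 = sqrt(2*alpha/pi)
= sqrt(2 * 4.549 / pi)
= 1.701759
A = sqrt(1.701759)
= 1.3045

1.3045


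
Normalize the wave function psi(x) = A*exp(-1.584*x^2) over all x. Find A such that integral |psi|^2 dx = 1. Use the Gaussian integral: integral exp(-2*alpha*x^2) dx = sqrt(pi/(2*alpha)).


integral |psi|^2 dx = A^2 * sqrt(pi/(2*alpha)) = 1
A^2 = sqrt(2*alpha/pi)
= sqrt(2 * 1.584 / pi)
= 1.004194
A = sqrt(1.004194)
= 1.0021

1.0021


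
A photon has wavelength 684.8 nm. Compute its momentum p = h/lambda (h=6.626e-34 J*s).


p = h / lambda
= 6.626e-34 / (684.8e-9)
= 6.626e-34 / 6.8480e-07
= 9.6758e-28 kg*m/s

9.6758e-28


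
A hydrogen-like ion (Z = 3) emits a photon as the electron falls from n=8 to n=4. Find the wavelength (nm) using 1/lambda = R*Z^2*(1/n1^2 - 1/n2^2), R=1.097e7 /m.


1/lambda = R * Z^2 * (1/n1^2 - 1/n2^2)
= 1.097e7 * 3^2 * (1/4^2 - 1/8^2)
= 1.097e7 * 9 * (0.0625 - 0.015625)
= 4.6280e+06 /m
lambda = 1 / 4.6280e+06
= 216.0775 nm

216.0775


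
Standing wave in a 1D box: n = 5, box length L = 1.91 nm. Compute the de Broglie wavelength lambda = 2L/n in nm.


lambda = 2L / n
= 2 * 1.91 / 5
= 3.82 / 5
= 0.764 nm

0.764


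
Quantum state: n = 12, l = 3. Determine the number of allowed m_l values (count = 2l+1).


m_l ranges from -l to +l in integer steps
So m_l goes from -3 to +3
Count = 2l + 1 = 2*3 + 1
= 7

7


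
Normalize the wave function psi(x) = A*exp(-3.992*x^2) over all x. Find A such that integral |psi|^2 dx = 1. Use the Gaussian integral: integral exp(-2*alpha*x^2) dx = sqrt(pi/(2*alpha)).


integral |psi|^2 dx = A^2 * sqrt(pi/(2*alpha)) = 1
A^2 = sqrt(2*alpha/pi)
= sqrt(2 * 3.992 / pi)
= 1.594173
A = sqrt(1.594173)
= 1.2626

1.2626


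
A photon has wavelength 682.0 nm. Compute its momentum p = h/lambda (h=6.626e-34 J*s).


p = h / lambda
= 6.626e-34 / (682.0e-9)
= 6.626e-34 / 6.8200e-07
= 9.7155e-28 kg*m/s

9.7155e-28


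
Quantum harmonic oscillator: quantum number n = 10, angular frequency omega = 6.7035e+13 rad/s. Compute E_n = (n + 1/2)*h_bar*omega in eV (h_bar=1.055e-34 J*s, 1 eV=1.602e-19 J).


E = (n + 1/2) * h_bar * omega
= (10 + 0.5) * 1.055e-34 * 6.7035e+13
= 10.5 * 7.0722e-21
= 7.4258e-20 J
= 0.4635 eV

0.4635


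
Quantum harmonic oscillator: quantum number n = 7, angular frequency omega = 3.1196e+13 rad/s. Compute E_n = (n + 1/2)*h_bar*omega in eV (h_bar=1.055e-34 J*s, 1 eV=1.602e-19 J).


E = (n + 1/2) * h_bar * omega
= (7 + 0.5) * 1.055e-34 * 3.1196e+13
= 7.5 * 3.2912e-21
= 2.4684e-20 J
= 0.1541 eV

0.1541


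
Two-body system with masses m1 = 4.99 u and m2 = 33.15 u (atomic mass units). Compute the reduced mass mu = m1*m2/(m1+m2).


mu = m1 * m2 / (m1 + m2)
= 4.99 * 33.15 / (4.99 + 33.15)
= 165.4185 / 38.14
= 4.3371 u

4.3371


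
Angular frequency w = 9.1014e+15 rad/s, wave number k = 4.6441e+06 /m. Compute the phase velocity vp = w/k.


vp = w / k
= 9.1014e+15 / 4.6441e+06
= 1.9598e+09 m/s

1.9598e+09


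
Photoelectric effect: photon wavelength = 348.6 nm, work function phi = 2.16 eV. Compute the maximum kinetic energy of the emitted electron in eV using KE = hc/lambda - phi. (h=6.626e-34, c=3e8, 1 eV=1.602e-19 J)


E_photon = hc / lambda
= (6.626e-34)(3e8) / (348.6e-9)
= 5.7022e-19 J
= 3.5594 eV
KE = E_photon - phi
= 3.5594 - 2.16
= 1.3994 eV

1.3994


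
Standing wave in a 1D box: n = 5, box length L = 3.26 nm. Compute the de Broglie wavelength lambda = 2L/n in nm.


lambda = 2L / n
= 2 * 3.26 / 5
= 6.52 / 5
= 1.304 nm

1.304


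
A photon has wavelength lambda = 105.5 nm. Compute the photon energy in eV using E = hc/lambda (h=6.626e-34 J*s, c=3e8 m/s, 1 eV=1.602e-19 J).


E = hc / lambda
= (6.626e-34)(3e8) / (105.5e-9)
= 1.9878e-25 / 1.0550e-07
= 1.8842e-18 J
Converting to eV: 1.8842e-18 / 1.602e-19
= 11.7614 eV

11.7614


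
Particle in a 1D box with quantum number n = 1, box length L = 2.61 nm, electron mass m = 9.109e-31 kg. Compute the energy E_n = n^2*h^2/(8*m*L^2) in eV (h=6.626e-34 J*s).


E = n^2 * h^2 / (8 * m * L^2)
= 1^2 * (6.626e-34)^2 / (8 * 9.109e-31 * (2.61e-9)^2)
= 1 * 4.3904e-67 / (8 * 9.109e-31 * 6.8121e-18)
= 8.8443e-21 J
= 0.0552 eV

0.0552


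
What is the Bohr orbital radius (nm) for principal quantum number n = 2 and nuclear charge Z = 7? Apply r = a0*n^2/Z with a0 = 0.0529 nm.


r = a0 * n^2 / Z
= 0.0529 * 2^2 / 7
= 0.0529 * 4 / 7
= 0.0302 nm

0.0302


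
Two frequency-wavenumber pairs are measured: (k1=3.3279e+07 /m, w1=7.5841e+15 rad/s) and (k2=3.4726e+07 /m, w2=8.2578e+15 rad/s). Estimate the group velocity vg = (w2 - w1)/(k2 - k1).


vg = (w2 - w1) / (k2 - k1)
= (8.2578e+15 - 7.5841e+15) / (3.4726e+07 - 3.3279e+07)
= 6.7370e+14 / 1.4470e+06
= 4.6558e+08 m/s

4.6558e+08


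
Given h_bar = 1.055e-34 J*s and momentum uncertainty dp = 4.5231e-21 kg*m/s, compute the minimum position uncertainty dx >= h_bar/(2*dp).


dx = h_bar / (2 * dp)
= 1.055e-34 / (2 * 4.5231e-21)
= 1.055e-34 / 9.0462e-21
= 1.1662e-14 m

1.1662e-14


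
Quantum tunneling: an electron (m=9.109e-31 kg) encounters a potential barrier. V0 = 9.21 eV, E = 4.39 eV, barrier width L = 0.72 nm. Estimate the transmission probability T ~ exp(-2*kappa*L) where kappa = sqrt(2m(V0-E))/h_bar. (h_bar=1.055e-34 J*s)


V0 - E = 4.82 eV = 7.7216e-19 J
kappa = sqrt(2 * m * (V0-E)) / h_bar
= sqrt(2 * 9.109e-31 * 7.7216e-19) / 1.055e-34
= 1.1242e+10 /m
2*kappa*L = 2 * 1.1242e+10 * 0.72e-9
= 16.1888
T = exp(-16.1888) = 9.317200e-08

9.317200e-08


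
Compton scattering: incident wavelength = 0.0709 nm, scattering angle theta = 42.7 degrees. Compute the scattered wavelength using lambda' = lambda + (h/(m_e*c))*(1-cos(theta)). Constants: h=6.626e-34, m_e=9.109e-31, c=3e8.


Compton wavelength: h/(m_e*c) = 2.4247e-12 m
d_lambda = 2.4247e-12 * (1 - cos(42.7 deg))
= 2.4247e-12 * 0.265085
= 6.4275e-13 m = 0.000643 nm
lambda' = 0.0709 + 0.000643
= 0.071543 nm

0.071543


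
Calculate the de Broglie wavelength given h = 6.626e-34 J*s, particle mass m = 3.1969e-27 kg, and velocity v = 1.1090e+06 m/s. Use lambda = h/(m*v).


lambda = h / (m * v)
= 6.626e-34 / (3.1969e-27 * 1.1090e+06)
= 6.626e-34 / 3.5454e-21
= 1.8689e-13 m

1.8689e-13


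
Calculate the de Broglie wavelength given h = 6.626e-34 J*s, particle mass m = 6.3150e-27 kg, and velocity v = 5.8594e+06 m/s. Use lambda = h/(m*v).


lambda = h / (m * v)
= 6.626e-34 / (6.3150e-27 * 5.8594e+06)
= 6.626e-34 / 3.7002e-20
= 1.7907e-14 m

1.7907e-14


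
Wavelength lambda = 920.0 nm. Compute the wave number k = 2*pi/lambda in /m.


k = 2 * pi / lambda
= 6.2832 / (920.0e-9)
= 6.2832 / 9.2000e-07
= 6.8295e+06 /m

6.8295e+06


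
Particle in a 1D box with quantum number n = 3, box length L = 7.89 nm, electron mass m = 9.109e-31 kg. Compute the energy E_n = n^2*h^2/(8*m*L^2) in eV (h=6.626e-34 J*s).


E = n^2 * h^2 / (8 * m * L^2)
= 3^2 * (6.626e-34)^2 / (8 * 9.109e-31 * (7.89e-9)^2)
= 9 * 4.3904e-67 / (8 * 9.109e-31 * 6.2252e-17)
= 8.7103e-21 J
= 0.0544 eV

0.0544


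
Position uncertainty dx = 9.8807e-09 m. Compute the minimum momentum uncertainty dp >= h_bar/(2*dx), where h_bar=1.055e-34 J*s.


dp = h_bar / (2 * dx)
= 1.055e-34 / (2 * 9.8807e-09)
= 1.055e-34 / 1.9761e-08
= 5.3387e-27 kg*m/s

5.3387e-27


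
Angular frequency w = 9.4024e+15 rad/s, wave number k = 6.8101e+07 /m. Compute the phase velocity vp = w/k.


vp = w / k
= 9.4024e+15 / 6.8101e+07
= 1.3807e+08 m/s

1.3807e+08


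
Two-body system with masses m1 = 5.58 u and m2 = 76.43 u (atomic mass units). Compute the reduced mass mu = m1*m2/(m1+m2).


mu = m1 * m2 / (m1 + m2)
= 5.58 * 76.43 / (5.58 + 76.43)
= 426.4794 / 82.01
= 5.2003 u

5.2003


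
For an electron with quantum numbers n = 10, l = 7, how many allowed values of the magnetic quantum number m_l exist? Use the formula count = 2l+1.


m_l ranges from -l to +l in integer steps
So m_l goes from -7 to +7
Count = 2l + 1 = 2*7 + 1
= 15

15


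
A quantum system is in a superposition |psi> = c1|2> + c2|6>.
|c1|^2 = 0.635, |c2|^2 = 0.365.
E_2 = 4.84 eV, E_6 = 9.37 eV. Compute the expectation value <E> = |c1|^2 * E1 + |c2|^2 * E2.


<E> = |c1|^2 * E1 + |c2|^2 * E2
= 0.635 * 4.84 + 0.365 * 9.37
= 3.0734 + 3.42
= 6.4934 eV

6.4934


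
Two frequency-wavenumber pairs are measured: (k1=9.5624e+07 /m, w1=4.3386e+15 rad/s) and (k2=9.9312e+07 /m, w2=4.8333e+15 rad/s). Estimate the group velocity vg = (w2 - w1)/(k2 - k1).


vg = (w2 - w1) / (k2 - k1)
= (4.8333e+15 - 4.3386e+15) / (9.9312e+07 - 9.5624e+07)
= 4.9470e+14 / 3.6880e+06
= 1.3414e+08 m/s

1.3414e+08


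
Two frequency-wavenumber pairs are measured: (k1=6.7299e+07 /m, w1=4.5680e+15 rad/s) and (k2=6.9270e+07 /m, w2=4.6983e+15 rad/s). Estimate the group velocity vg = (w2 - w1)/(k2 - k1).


vg = (w2 - w1) / (k2 - k1)
= (4.6983e+15 - 4.5680e+15) / (6.9270e+07 - 6.7299e+07)
= 1.3030e+14 / 1.9710e+06
= 6.6109e+07 m/s

6.6109e+07


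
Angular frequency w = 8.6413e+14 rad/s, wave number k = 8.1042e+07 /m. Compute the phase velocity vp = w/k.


vp = w / k
= 8.6413e+14 / 8.1042e+07
= 1.0663e+07 m/s

1.0663e+07


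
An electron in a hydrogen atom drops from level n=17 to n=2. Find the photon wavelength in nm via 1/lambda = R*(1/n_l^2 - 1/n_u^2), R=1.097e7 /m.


1/lambda = R * (1/n_l^2 - 1/n_u^2)
= 1.097e7 * (1/2^2 - 1/17^2)
= 1.097e7 * (0.25 - 0.00346)
= 1.097e7 * 0.24654
= 2.7045e+06 /m
lambda = 1 / 2.7045e+06 = 369.7484 nm

369.7484


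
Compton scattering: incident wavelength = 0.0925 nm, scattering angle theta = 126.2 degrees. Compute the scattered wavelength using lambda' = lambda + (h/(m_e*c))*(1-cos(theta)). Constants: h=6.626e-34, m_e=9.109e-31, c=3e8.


Compton wavelength: h/(m_e*c) = 2.4247e-12 m
d_lambda = 2.4247e-12 * (1 - cos(126.2 deg))
= 2.4247e-12 * 1.590606
= 3.8568e-12 m = 0.003857 nm
lambda' = 0.0925 + 0.003857
= 0.096357 nm

0.096357


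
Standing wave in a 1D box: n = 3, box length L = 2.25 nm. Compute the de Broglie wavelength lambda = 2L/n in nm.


lambda = 2L / n
= 2 * 2.25 / 3
= 4.5 / 3
= 1.5 nm

1.5


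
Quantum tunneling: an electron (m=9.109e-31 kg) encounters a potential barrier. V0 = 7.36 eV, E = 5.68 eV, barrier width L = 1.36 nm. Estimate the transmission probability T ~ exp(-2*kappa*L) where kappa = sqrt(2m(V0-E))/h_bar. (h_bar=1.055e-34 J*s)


V0 - E = 1.68 eV = 2.6914e-19 J
kappa = sqrt(2 * m * (V0-E)) / h_bar
= sqrt(2 * 9.109e-31 * 2.6914e-19) / 1.055e-34
= 6.6372e+09 /m
2*kappa*L = 2 * 6.6372e+09 * 1.36e-9
= 18.0531
T = exp(-18.0531) = 1.444182e-08

1.444182e-08


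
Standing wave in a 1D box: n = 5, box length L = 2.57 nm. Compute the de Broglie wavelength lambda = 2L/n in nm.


lambda = 2L / n
= 2 * 2.57 / 5
= 5.14 / 5
= 1.028 nm

1.028


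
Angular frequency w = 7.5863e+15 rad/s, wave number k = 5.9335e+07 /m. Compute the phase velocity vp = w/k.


vp = w / k
= 7.5863e+15 / 5.9335e+07
= 1.2786e+08 m/s

1.2786e+08


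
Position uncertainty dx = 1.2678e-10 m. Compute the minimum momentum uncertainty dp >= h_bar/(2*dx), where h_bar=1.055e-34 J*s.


dp = h_bar / (2 * dx)
= 1.055e-34 / (2 * 1.2678e-10)
= 1.055e-34 / 2.5356e-10
= 4.1608e-25 kg*m/s

4.1608e-25


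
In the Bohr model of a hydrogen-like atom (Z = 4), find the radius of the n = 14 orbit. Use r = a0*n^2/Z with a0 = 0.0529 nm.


r = a0 * n^2 / Z
= 0.0529 * 14^2 / 4
= 0.0529 * 196 / 4
= 2.5921 nm

2.5921


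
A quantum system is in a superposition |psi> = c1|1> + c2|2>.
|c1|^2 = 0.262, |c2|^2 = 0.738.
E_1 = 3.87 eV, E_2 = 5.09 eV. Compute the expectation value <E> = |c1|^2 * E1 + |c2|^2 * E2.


<E> = |c1|^2 * E1 + |c2|^2 * E2
= 0.262 * 3.87 + 0.738 * 5.09
= 1.0139 + 3.7564
= 4.7704 eV

4.7704


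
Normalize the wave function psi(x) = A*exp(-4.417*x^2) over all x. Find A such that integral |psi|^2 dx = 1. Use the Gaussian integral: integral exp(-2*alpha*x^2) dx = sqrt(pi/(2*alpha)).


integral |psi|^2 dx = A^2 * sqrt(pi/(2*alpha)) = 1
A^2 = sqrt(2*alpha/pi)
= sqrt(2 * 4.417 / pi)
= 1.676887
A = sqrt(1.676887)
= 1.2949

1.2949


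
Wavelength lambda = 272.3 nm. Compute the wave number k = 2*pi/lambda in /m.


k = 2 * pi / lambda
= 6.2832 / (272.3e-9)
= 6.2832 / 2.7230e-07
= 2.3074e+07 /m

2.3074e+07


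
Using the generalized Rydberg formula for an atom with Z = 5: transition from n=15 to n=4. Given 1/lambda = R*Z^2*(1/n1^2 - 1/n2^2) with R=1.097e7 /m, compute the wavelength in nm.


1/lambda = R * Z^2 * (1/n1^2 - 1/n2^2)
= 1.097e7 * 5^2 * (1/4^2 - 1/15^2)
= 1.097e7 * 25 * (0.0625 - 0.004444)
= 1.5922e+07 /m
lambda = 1 / 1.5922e+07
= 62.8072 nm

62.8072


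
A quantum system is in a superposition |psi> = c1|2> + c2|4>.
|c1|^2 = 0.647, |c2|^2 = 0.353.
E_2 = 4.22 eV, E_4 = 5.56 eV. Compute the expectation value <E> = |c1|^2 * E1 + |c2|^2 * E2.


<E> = |c1|^2 * E1 + |c2|^2 * E2
= 0.647 * 4.22 + 0.353 * 5.56
= 2.7303 + 1.9627
= 4.693 eV

4.693


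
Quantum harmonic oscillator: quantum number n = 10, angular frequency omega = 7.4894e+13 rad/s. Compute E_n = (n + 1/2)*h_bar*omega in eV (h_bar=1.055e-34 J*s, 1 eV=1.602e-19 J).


E = (n + 1/2) * h_bar * omega
= (10 + 0.5) * 1.055e-34 * 7.4894e+13
= 10.5 * 7.9013e-21
= 8.2964e-20 J
= 0.5179 eV

0.5179


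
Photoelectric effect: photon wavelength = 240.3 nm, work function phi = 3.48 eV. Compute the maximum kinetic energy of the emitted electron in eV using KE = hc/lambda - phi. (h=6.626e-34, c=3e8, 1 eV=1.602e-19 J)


E_photon = hc / lambda
= (6.626e-34)(3e8) / (240.3e-9)
= 8.2722e-19 J
= 5.1636 eV
KE = E_photon - phi
= 5.1636 - 3.48
= 1.6836 eV

1.6836


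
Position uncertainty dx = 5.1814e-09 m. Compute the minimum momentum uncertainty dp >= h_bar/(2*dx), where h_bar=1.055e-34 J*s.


dp = h_bar / (2 * dx)
= 1.055e-34 / (2 * 5.1814e-09)
= 1.055e-34 / 1.0363e-08
= 1.0181e-26 kg*m/s

1.0181e-26


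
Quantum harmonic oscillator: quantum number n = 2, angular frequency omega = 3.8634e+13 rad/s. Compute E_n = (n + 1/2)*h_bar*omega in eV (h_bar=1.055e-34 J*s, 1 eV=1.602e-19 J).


E = (n + 1/2) * h_bar * omega
= (2 + 0.5) * 1.055e-34 * 3.8634e+13
= 2.5 * 4.0759e-21
= 1.0190e-20 J
= 0.0636 eV

0.0636


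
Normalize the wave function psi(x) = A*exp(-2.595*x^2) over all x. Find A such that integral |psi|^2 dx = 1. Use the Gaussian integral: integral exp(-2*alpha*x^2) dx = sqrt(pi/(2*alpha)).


integral |psi|^2 dx = A^2 * sqrt(pi/(2*alpha)) = 1
A^2 = sqrt(2*alpha/pi)
= sqrt(2 * 2.595 / pi)
= 1.285313
A = sqrt(1.285313)
= 1.1337

1.1337


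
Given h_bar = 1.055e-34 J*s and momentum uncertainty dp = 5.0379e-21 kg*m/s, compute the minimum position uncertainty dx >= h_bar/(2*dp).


dx = h_bar / (2 * dp)
= 1.055e-34 / (2 * 5.0379e-21)
= 1.055e-34 / 1.0076e-20
= 1.0471e-14 m

1.0471e-14


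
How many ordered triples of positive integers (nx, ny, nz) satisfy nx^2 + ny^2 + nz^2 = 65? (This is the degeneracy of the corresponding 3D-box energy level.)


Enumerate all (nx, ny, nz) with nx^2 + ny^2 + nz^2 = 65:
(2,5,6)
(2,6,5)
(5,2,6)
(5,6,2)
(6,2,5)
(6,5,2)
Total degeneracy = 6

6


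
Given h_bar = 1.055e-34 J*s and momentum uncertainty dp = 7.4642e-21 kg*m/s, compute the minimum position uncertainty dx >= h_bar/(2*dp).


dx = h_bar / (2 * dp)
= 1.055e-34 / (2 * 7.4642e-21)
= 1.055e-34 / 1.4928e-20
= 7.0671e-15 m

7.0671e-15


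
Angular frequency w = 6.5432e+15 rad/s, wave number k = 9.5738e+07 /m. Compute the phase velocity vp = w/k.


vp = w / k
= 6.5432e+15 / 9.5738e+07
= 6.8345e+07 m/s

6.8345e+07


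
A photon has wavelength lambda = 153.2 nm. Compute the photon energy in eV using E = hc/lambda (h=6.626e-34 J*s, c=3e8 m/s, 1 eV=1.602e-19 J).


E = hc / lambda
= (6.626e-34)(3e8) / (153.2e-9)
= 1.9878e-25 / 1.5320e-07
= 1.2975e-18 J
Converting to eV: 1.2975e-18 / 1.602e-19
= 8.0994 eV

8.0994


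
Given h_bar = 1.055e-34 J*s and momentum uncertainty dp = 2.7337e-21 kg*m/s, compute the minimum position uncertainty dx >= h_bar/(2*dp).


dx = h_bar / (2 * dp)
= 1.055e-34 / (2 * 2.7337e-21)
= 1.055e-34 / 5.4674e-21
= 1.9296e-14 m

1.9296e-14


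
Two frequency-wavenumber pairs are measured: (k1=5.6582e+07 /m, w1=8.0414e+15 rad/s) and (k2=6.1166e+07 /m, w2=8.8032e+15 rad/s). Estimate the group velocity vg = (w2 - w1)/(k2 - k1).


vg = (w2 - w1) / (k2 - k1)
= (8.8032e+15 - 8.0414e+15) / (6.1166e+07 - 5.6582e+07)
= 7.6180e+14 / 4.5840e+06
= 1.6619e+08 m/s

1.6619e+08


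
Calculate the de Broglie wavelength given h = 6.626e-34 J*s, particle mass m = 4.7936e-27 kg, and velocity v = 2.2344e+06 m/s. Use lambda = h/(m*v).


lambda = h / (m * v)
= 6.626e-34 / (4.7936e-27 * 2.2344e+06)
= 6.626e-34 / 1.0711e-20
= 6.1863e-14 m

6.1863e-14


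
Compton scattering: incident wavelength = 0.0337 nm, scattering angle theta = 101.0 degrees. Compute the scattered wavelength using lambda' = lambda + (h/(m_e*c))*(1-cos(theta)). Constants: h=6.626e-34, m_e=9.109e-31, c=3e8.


Compton wavelength: h/(m_e*c) = 2.4247e-12 m
d_lambda = 2.4247e-12 * (1 - cos(101.0 deg))
= 2.4247e-12 * 1.190809
= 2.8874e-12 m = 0.002887 nm
lambda' = 0.0337 + 0.002887
= 0.036587 nm

0.036587


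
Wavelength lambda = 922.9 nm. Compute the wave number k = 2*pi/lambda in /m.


k = 2 * pi / lambda
= 6.2832 / (922.9e-9)
= 6.2832 / 9.2290e-07
= 6.8081e+06 /m

6.8081e+06


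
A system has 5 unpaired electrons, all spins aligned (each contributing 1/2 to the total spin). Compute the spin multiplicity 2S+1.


Total spin S = N * (1/2) = 5 * 0.5 = 2.5
Spin multiplicity = 2S + 1
= 2 * 2.5 + 1
= 6

6


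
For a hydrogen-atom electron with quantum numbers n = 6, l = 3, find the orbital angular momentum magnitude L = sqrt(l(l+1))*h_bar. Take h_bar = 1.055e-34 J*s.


L = sqrt(l*(l+1)) * h_bar
= sqrt(3 * 4) * 1.055e-34
= sqrt(12) * 1.055e-34
= 3.4641 * 1.055e-34
= 3.6546e-34 J*s

3.6546e-34


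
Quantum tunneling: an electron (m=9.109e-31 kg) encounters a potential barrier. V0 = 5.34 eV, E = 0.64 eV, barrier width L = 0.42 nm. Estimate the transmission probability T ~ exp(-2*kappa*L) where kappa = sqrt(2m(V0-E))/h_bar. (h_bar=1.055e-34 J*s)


V0 - E = 4.7 eV = 7.5294e-19 J
kappa = sqrt(2 * m * (V0-E)) / h_bar
= sqrt(2 * 9.109e-31 * 7.5294e-19) / 1.055e-34
= 1.1101e+10 /m
2*kappa*L = 2 * 1.1101e+10 * 0.42e-9
= 9.3252
T = exp(-9.3252) = 8.915065e-05

8.915065e-05


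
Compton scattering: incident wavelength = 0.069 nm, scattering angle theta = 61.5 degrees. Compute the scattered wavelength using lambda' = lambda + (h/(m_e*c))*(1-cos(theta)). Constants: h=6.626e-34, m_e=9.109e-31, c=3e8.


Compton wavelength: h/(m_e*c) = 2.4247e-12 m
d_lambda = 2.4247e-12 * (1 - cos(61.5 deg))
= 2.4247e-12 * 0.522841
= 1.2677e-12 m = 0.001268 nm
lambda' = 0.069 + 0.001268
= 0.070268 nm

0.070268


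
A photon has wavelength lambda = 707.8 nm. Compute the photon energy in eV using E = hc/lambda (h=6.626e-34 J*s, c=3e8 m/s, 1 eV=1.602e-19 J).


E = hc / lambda
= (6.626e-34)(3e8) / (707.8e-9)
= 1.9878e-25 / 7.0780e-07
= 2.8084e-19 J
Converting to eV: 2.8084e-19 / 1.602e-19
= 1.7531 eV

1.7531


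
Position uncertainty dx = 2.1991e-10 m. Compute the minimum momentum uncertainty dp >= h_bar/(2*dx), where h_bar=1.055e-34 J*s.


dp = h_bar / (2 * dx)
= 1.055e-34 / (2 * 2.1991e-10)
= 1.055e-34 / 4.3982e-10
= 2.3987e-25 kg*m/s

2.3987e-25


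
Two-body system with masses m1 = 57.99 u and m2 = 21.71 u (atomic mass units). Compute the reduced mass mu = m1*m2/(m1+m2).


mu = m1 * m2 / (m1 + m2)
= 57.99 * 21.71 / (57.99 + 21.71)
= 1258.9629 / 79.7
= 15.7963 u

15.7963


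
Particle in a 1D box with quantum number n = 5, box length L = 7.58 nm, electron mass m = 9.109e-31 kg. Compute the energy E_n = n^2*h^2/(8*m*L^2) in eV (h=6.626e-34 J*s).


E = n^2 * h^2 / (8 * m * L^2)
= 5^2 * (6.626e-34)^2 / (8 * 9.109e-31 * (7.58e-9)^2)
= 25 * 4.3904e-67 / (8 * 9.109e-31 * 5.7456e-17)
= 2.6215e-20 J
= 0.1636 eV

0.1636


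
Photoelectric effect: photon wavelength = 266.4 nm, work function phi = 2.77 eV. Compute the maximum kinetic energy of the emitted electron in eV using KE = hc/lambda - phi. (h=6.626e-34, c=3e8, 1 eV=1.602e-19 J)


E_photon = hc / lambda
= (6.626e-34)(3e8) / (266.4e-9)
= 7.4617e-19 J
= 4.6577 eV
KE = E_photon - phi
= 4.6577 - 2.77
= 1.8877 eV

1.8877


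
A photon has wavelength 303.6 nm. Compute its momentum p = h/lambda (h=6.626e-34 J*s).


p = h / lambda
= 6.626e-34 / (303.6e-9)
= 6.626e-34 / 3.0360e-07
= 2.1825e-27 kg*m/s

2.1825e-27


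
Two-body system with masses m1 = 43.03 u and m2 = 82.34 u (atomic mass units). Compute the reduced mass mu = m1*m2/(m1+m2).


mu = m1 * m2 / (m1 + m2)
= 43.03 * 82.34 / (43.03 + 82.34)
= 3543.0902 / 125.37
= 28.2611 u

28.2611


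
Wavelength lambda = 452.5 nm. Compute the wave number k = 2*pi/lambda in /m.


k = 2 * pi / lambda
= 6.2832 / (452.5e-9)
= 6.2832 / 4.5250e-07
= 1.3885e+07 /m

1.3885e+07


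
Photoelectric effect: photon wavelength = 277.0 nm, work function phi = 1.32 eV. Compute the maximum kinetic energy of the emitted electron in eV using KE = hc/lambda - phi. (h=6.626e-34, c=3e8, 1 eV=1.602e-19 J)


E_photon = hc / lambda
= (6.626e-34)(3e8) / (277.0e-9)
= 7.1762e-19 J
= 4.4795 eV
KE = E_photon - phi
= 4.4795 - 1.32
= 3.1595 eV

3.1595


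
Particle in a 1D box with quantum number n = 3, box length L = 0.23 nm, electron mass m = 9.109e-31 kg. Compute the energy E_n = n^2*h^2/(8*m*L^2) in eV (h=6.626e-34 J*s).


E = n^2 * h^2 / (8 * m * L^2)
= 3^2 * (6.626e-34)^2 / (8 * 9.109e-31 * (0.23e-9)^2)
= 9 * 4.3904e-67 / (8 * 9.109e-31 * 5.2900e-20)
= 1.0250e-17 J
= 63.9833 eV

63.9833


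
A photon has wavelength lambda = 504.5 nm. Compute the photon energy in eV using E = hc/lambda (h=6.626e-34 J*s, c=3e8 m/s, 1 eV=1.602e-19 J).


E = hc / lambda
= (6.626e-34)(3e8) / (504.5e-9)
= 1.9878e-25 / 5.0450e-07
= 3.9401e-19 J
Converting to eV: 3.9401e-19 / 1.602e-19
= 2.4595 eV

2.4595


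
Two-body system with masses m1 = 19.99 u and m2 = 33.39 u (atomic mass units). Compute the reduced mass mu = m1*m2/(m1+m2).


mu = m1 * m2 / (m1 + m2)
= 19.99 * 33.39 / (19.99 + 33.39)
= 667.4661 / 53.38
= 12.504 u

12.504


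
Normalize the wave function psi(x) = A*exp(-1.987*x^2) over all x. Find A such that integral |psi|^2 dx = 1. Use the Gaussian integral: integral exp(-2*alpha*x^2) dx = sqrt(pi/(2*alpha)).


integral |psi|^2 dx = A^2 * sqrt(pi/(2*alpha)) = 1
A^2 = sqrt(2*alpha/pi)
= sqrt(2 * 1.987 / pi)
= 1.124706
A = sqrt(1.124706)
= 1.0605

1.0605


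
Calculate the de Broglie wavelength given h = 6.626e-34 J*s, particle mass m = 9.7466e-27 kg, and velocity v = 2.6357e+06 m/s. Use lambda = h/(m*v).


lambda = h / (m * v)
= 6.626e-34 / (9.7466e-27 * 2.6357e+06)
= 6.626e-34 / 2.5689e-20
= 2.5793e-14 m

2.5793e-14


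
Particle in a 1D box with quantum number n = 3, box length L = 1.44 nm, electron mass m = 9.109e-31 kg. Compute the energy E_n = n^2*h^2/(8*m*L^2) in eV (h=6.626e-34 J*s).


E = n^2 * h^2 / (8 * m * L^2)
= 3^2 * (6.626e-34)^2 / (8 * 9.109e-31 * (1.44e-9)^2)
= 9 * 4.3904e-67 / (8 * 9.109e-31 * 2.0736e-18)
= 2.6149e-19 J
= 1.6323 eV

1.6323


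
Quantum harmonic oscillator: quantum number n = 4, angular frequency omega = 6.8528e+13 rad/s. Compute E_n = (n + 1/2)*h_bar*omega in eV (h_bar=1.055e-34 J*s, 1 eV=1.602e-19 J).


E = (n + 1/2) * h_bar * omega
= (4 + 0.5) * 1.055e-34 * 6.8528e+13
= 4.5 * 7.2297e-21
= 3.2534e-20 J
= 0.2031 eV

0.2031


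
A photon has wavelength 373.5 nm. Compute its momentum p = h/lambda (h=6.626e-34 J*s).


p = h / lambda
= 6.626e-34 / (373.5e-9)
= 6.626e-34 / 3.7350e-07
= 1.7740e-27 kg*m/s

1.7740e-27


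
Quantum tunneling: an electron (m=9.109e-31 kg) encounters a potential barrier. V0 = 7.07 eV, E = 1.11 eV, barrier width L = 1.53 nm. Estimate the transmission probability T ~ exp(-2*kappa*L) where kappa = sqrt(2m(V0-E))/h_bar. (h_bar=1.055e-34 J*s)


V0 - E = 5.96 eV = 9.5479e-19 J
kappa = sqrt(2 * m * (V0-E)) / h_bar
= sqrt(2 * 9.109e-31 * 9.5479e-19) / 1.055e-34
= 1.2501e+10 /m
2*kappa*L = 2 * 1.2501e+10 * 1.53e-9
= 38.2537
T = exp(-38.2537) = 2.435676e-17

2.435676e-17


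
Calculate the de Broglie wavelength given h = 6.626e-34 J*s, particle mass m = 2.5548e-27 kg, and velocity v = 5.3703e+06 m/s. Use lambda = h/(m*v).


lambda = h / (m * v)
= 6.626e-34 / (2.5548e-27 * 5.3703e+06)
= 6.626e-34 / 1.3720e-20
= 4.8294e-14 m

4.8294e-14


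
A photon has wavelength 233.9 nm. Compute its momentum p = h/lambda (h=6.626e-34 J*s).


p = h / lambda
= 6.626e-34 / (233.9e-9)
= 6.626e-34 / 2.3390e-07
= 2.8328e-27 kg*m/s

2.8328e-27


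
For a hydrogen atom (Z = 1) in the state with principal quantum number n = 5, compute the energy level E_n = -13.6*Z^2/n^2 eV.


E_n = -13.6 * Z^2 / n^2
= -13.6 * 1^2 / 5^2
= -13.6 * 1 / 25
= -0.544 eV

-0.544


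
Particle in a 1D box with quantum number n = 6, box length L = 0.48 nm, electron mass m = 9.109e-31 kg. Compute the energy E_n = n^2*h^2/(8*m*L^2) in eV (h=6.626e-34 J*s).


E = n^2 * h^2 / (8 * m * L^2)
= 6^2 * (6.626e-34)^2 / (8 * 9.109e-31 * (0.48e-9)^2)
= 36 * 4.3904e-67 / (8 * 9.109e-31 * 2.3040e-19)
= 9.4137e-18 J
= 58.7624 eV

58.7624


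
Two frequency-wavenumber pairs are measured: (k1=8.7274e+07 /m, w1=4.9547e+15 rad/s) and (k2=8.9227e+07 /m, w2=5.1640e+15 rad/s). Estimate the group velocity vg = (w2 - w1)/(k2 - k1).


vg = (w2 - w1) / (k2 - k1)
= (5.1640e+15 - 4.9547e+15) / (8.9227e+07 - 8.7274e+07)
= 2.0930e+14 / 1.9530e+06
= 1.0717e+08 m/s

1.0717e+08


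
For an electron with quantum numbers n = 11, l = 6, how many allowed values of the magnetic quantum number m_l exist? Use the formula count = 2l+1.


m_l ranges from -l to +l in integer steps
So m_l goes from -6 to +6
Count = 2l + 1 = 2*6 + 1
= 13

13


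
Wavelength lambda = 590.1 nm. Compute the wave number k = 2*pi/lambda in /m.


k = 2 * pi / lambda
= 6.2832 / (590.1e-9)
= 6.2832 / 5.9010e-07
= 1.0648e+07 /m

1.0648e+07


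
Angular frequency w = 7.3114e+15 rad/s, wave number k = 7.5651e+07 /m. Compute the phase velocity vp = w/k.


vp = w / k
= 7.3114e+15 / 7.5651e+07
= 9.6646e+07 m/s

9.6646e+07


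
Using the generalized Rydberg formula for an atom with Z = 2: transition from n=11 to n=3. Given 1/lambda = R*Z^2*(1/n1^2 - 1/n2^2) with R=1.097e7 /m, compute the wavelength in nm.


1/lambda = R * Z^2 * (1/n1^2 - 1/n2^2)
= 1.097e7 * 2^2 * (1/3^2 - 1/11^2)
= 1.097e7 * 4 * (0.111111 - 0.008264)
= 4.5129e+06 /m
lambda = 1 / 4.5129e+06
= 221.5865 nm

221.5865


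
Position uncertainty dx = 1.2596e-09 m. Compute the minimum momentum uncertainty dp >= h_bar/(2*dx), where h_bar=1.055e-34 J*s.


dp = h_bar / (2 * dx)
= 1.055e-34 / (2 * 1.2596e-09)
= 1.055e-34 / 2.5192e-09
= 4.1878e-26 kg*m/s

4.1878e-26


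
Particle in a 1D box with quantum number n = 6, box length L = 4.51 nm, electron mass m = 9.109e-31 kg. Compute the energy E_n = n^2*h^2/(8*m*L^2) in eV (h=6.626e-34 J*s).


E = n^2 * h^2 / (8 * m * L^2)
= 6^2 * (6.626e-34)^2 / (8 * 9.109e-31 * (4.51e-9)^2)
= 36 * 4.3904e-67 / (8 * 9.109e-31 * 2.0340e-17)
= 1.0663e-19 J
= 0.6656 eV

0.6656


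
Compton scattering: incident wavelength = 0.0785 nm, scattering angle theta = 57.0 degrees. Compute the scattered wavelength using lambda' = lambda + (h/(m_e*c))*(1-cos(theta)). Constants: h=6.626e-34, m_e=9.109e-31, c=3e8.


Compton wavelength: h/(m_e*c) = 2.4247e-12 m
d_lambda = 2.4247e-12 * (1 - cos(57.0 deg))
= 2.4247e-12 * 0.455361
= 1.1041e-12 m = 0.001104 nm
lambda' = 0.0785 + 0.001104
= 0.079604 nm

0.079604


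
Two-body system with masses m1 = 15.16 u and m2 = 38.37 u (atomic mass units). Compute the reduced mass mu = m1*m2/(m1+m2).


mu = m1 * m2 / (m1 + m2)
= 15.16 * 38.37 / (15.16 + 38.37)
= 581.6892 / 53.53
= 10.8666 u

10.8666


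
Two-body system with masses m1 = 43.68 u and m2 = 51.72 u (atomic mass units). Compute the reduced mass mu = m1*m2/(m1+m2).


mu = m1 * m2 / (m1 + m2)
= 43.68 * 51.72 / (43.68 + 51.72)
= 2259.1296 / 95.4
= 23.6806 u

23.6806


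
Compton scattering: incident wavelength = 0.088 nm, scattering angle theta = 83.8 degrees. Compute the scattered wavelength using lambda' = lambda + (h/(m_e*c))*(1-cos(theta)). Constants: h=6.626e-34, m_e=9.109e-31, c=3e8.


Compton wavelength: h/(m_e*c) = 2.4247e-12 m
d_lambda = 2.4247e-12 * (1 - cos(83.8 deg))
= 2.4247e-12 * 0.892001
= 2.1628e-12 m = 0.002163 nm
lambda' = 0.088 + 0.002163
= 0.090163 nm

0.090163


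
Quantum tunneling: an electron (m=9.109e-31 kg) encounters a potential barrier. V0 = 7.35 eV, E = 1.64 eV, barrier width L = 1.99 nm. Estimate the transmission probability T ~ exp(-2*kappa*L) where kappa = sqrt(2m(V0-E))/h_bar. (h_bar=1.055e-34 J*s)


V0 - E = 5.71 eV = 9.1474e-19 J
kappa = sqrt(2 * m * (V0-E)) / h_bar
= sqrt(2 * 9.109e-31 * 9.1474e-19) / 1.055e-34
= 1.2236e+10 /m
2*kappa*L = 2 * 1.2236e+10 * 1.99e-9
= 48.7001
T = exp(-48.7001) = 7.076116e-22

7.076116e-22


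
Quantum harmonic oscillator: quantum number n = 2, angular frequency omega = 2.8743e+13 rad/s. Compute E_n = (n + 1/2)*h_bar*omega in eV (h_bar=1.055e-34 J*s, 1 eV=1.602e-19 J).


E = (n + 1/2) * h_bar * omega
= (2 + 0.5) * 1.055e-34 * 2.8743e+13
= 2.5 * 3.0324e-21
= 7.5810e-21 J
= 0.0473 eV

0.0473


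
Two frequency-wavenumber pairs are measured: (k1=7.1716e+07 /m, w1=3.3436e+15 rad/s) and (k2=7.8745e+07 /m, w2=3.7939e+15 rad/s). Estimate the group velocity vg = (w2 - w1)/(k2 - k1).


vg = (w2 - w1) / (k2 - k1)
= (3.7939e+15 - 3.3436e+15) / (7.8745e+07 - 7.1716e+07)
= 4.5030e+14 / 7.0290e+06
= 6.4063e+07 m/s

6.4063e+07


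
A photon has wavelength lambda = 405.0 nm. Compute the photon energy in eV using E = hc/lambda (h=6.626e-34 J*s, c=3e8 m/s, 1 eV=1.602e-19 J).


E = hc / lambda
= (6.626e-34)(3e8) / (405.0e-9)
= 1.9878e-25 / 4.0500e-07
= 4.9081e-19 J
Converting to eV: 4.9081e-19 / 1.602e-19
= 3.0638 eV

3.0638


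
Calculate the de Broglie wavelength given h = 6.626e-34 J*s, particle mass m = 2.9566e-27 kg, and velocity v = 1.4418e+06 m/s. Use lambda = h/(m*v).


lambda = h / (m * v)
= 6.626e-34 / (2.9566e-27 * 1.4418e+06)
= 6.626e-34 / 4.2628e-21
= 1.5544e-13 m

1.5544e-13


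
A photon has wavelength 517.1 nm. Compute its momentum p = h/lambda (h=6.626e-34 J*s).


p = h / lambda
= 6.626e-34 / (517.1e-9)
= 6.626e-34 / 5.1710e-07
= 1.2814e-27 kg*m/s

1.2814e-27


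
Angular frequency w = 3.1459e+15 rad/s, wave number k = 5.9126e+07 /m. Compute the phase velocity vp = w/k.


vp = w / k
= 3.1459e+15 / 5.9126e+07
= 5.3207e+07 m/s

5.3207e+07


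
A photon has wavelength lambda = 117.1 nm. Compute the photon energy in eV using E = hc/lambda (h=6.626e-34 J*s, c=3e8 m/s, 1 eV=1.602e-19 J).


E = hc / lambda
= (6.626e-34)(3e8) / (117.1e-9)
= 1.9878e-25 / 1.1710e-07
= 1.6975e-18 J
Converting to eV: 1.6975e-18 / 1.602e-19
= 10.5963 eV

10.5963


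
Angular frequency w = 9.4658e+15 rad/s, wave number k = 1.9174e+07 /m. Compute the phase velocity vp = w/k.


vp = w / k
= 9.4658e+15 / 1.9174e+07
= 4.9368e+08 m/s

4.9368e+08


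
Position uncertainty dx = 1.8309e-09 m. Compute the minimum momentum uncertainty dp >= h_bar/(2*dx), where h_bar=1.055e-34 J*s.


dp = h_bar / (2 * dx)
= 1.055e-34 / (2 * 1.8309e-09)
= 1.055e-34 / 3.6618e-09
= 2.8811e-26 kg*m/s

2.8811e-26


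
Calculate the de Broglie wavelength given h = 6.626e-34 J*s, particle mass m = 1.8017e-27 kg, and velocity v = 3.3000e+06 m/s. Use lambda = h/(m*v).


lambda = h / (m * v)
= 6.626e-34 / (1.8017e-27 * 3.3000e+06)
= 6.626e-34 / 5.9456e-21
= 1.1144e-13 m

1.1144e-13


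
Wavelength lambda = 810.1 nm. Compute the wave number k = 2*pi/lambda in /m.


k = 2 * pi / lambda
= 6.2832 / (810.1e-9)
= 6.2832 / 8.1010e-07
= 7.7561e+06 /m

7.7561e+06


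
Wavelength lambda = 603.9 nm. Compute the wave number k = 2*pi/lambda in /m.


k = 2 * pi / lambda
= 6.2832 / (603.9e-9)
= 6.2832 / 6.0390e-07
= 1.0404e+07 /m

1.0404e+07


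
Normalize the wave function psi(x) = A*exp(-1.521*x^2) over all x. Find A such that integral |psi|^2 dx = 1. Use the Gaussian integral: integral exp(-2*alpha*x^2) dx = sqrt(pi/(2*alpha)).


integral |psi|^2 dx = A^2 * sqrt(pi/(2*alpha)) = 1
A^2 = sqrt(2*alpha/pi)
= sqrt(2 * 1.521 / pi)
= 0.984022
A = sqrt(0.984022)
= 0.992

0.992


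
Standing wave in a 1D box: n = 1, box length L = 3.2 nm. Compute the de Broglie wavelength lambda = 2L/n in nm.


lambda = 2L / n
= 2 * 3.2 / 1
= 6.4 / 1
= 6.4 nm

6.4


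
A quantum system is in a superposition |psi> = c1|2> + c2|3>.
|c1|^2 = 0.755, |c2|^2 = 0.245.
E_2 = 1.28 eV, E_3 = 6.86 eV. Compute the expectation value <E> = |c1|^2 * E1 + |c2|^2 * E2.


<E> = |c1|^2 * E1 + |c2|^2 * E2
= 0.755 * 1.28 + 0.245 * 6.86
= 0.9664 + 1.6807
= 2.6471 eV

2.6471


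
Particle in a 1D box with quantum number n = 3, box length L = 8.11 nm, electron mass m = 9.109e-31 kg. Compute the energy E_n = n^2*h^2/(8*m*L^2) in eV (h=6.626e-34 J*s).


E = n^2 * h^2 / (8 * m * L^2)
= 3^2 * (6.626e-34)^2 / (8 * 9.109e-31 * (8.11e-9)^2)
= 9 * 4.3904e-67 / (8 * 9.109e-31 * 6.5772e-17)
= 8.2441e-21 J
= 0.0515 eV

0.0515


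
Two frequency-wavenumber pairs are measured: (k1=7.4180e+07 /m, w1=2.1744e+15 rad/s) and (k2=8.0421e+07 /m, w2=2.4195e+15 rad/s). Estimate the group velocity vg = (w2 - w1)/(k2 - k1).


vg = (w2 - w1) / (k2 - k1)
= (2.4195e+15 - 2.1744e+15) / (8.0421e+07 - 7.4180e+07)
= 2.4510e+14 / 6.2410e+06
= 3.9273e+07 m/s

3.9273e+07


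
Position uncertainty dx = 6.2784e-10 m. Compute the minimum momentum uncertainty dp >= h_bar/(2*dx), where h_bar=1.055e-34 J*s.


dp = h_bar / (2 * dx)
= 1.055e-34 / (2 * 6.2784e-10)
= 1.055e-34 / 1.2557e-09
= 8.4018e-26 kg*m/s

8.4018e-26


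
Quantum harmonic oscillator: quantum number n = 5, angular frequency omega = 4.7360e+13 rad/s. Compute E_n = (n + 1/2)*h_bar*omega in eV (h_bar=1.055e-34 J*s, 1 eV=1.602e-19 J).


E = (n + 1/2) * h_bar * omega
= (5 + 0.5) * 1.055e-34 * 4.7360e+13
= 5.5 * 4.9965e-21
= 2.7481e-20 J
= 0.1715 eV

0.1715


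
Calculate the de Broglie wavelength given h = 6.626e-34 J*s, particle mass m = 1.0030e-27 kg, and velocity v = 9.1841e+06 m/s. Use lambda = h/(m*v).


lambda = h / (m * v)
= 6.626e-34 / (1.0030e-27 * 9.1841e+06)
= 6.626e-34 / 9.2117e-21
= 7.1931e-14 m

7.1931e-14


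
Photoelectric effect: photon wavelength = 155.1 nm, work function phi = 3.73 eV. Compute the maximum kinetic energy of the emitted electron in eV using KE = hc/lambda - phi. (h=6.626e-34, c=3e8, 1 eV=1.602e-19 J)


E_photon = hc / lambda
= (6.626e-34)(3e8) / (155.1e-9)
= 1.2816e-18 J
= 8.0002 eV
KE = E_photon - phi
= 8.0002 - 3.73
= 4.2702 eV

4.2702


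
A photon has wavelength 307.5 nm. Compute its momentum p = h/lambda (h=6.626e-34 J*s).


p = h / lambda
= 6.626e-34 / (307.5e-9)
= 6.626e-34 / 3.0750e-07
= 2.1548e-27 kg*m/s

2.1548e-27


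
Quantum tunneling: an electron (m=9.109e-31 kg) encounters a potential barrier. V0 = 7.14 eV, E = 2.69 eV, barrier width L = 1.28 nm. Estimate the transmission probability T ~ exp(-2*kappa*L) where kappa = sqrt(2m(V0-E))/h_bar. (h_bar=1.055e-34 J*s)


V0 - E = 4.45 eV = 7.1289e-19 J
kappa = sqrt(2 * m * (V0-E)) / h_bar
= sqrt(2 * 9.109e-31 * 7.1289e-19) / 1.055e-34
= 1.0802e+10 /m
2*kappa*L = 2 * 1.0802e+10 * 1.28e-9
= 27.6534
T = exp(-27.6534) = 9.778335e-13

9.778335e-13


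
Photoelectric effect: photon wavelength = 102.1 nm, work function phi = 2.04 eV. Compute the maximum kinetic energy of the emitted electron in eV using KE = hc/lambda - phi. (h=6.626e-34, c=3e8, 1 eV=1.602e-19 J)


E_photon = hc / lambda
= (6.626e-34)(3e8) / (102.1e-9)
= 1.9469e-18 J
= 12.153 eV
KE = E_photon - phi
= 12.153 - 2.04
= 10.113 eV

10.113


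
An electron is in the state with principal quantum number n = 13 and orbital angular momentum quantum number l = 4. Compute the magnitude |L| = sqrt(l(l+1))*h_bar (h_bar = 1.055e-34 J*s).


L = sqrt(l*(l+1)) * h_bar
= sqrt(4 * 5) * 1.055e-34
= sqrt(20) * 1.055e-34
= 4.4721 * 1.055e-34
= 4.7181e-34 J*s

4.7181e-34


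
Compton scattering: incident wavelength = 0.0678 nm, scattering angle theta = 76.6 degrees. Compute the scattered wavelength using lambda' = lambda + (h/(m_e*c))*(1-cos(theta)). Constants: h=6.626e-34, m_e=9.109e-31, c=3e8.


Compton wavelength: h/(m_e*c) = 2.4247e-12 m
d_lambda = 2.4247e-12 * (1 - cos(76.6 deg))
= 2.4247e-12 * 0.768252
= 1.8628e-12 m = 0.001863 nm
lambda' = 0.0678 + 0.001863
= 0.069663 nm

0.069663


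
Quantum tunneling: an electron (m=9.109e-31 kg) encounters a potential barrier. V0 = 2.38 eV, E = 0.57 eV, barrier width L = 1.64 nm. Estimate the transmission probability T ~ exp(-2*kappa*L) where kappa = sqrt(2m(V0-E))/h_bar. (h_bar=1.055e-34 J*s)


V0 - E = 1.81 eV = 2.8996e-19 J
kappa = sqrt(2 * m * (V0-E)) / h_bar
= sqrt(2 * 9.109e-31 * 2.8996e-19) / 1.055e-34
= 6.8892e+09 /m
2*kappa*L = 2 * 6.8892e+09 * 1.64e-9
= 22.5966
T = exp(-22.5966) = 1.536172e-10

1.536172e-10


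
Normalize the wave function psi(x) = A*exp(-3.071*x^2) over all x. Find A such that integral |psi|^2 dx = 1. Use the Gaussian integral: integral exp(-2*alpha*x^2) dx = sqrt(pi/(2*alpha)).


integral |psi|^2 dx = A^2 * sqrt(pi/(2*alpha)) = 1
A^2 = sqrt(2*alpha/pi)
= sqrt(2 * 3.071 / pi)
= 1.398234
A = sqrt(1.398234)
= 1.1825

1.1825


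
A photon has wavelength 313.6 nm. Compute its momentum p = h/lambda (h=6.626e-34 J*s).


p = h / lambda
= 6.626e-34 / (313.6e-9)
= 6.626e-34 / 3.1360e-07
= 2.1129e-27 kg*m/s

2.1129e-27


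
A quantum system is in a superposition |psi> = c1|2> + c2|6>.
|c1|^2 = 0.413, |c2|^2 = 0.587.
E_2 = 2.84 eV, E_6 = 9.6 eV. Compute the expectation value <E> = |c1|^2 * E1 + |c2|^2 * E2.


<E> = |c1|^2 * E1 + |c2|^2 * E2
= 0.413 * 2.84 + 0.587 * 9.6
= 1.1729 + 5.6352
= 6.8081 eV

6.8081
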